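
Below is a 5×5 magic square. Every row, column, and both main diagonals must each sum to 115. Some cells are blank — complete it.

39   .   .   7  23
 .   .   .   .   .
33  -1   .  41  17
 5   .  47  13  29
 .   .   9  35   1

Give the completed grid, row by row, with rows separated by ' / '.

39 15 31 7 23 / 11 37 3 19 45 / 33 -1 25 41 17 / 5 21 47 13 29 / 27 43 9 35 1

The remaining cell in row 3 is (3,3) = 115 − 90 = 25.
Using row 4: 5 + 47 + 13 + 29 + ? → (4,2) = 115 − 94 = 21.
The remaining cell in column 4 is (2,4) = 115 − 96 = 19.
Column 5: 23 + 17 + 29 + 1 + ? = 115, so (2,5) = 45.
Using main diagonal: 39 + 25 + 13 + 1 + ? → (2,2) = 115 − 78 = 37.
Anti-diagonal must total 115; the given cells sum to 88, so (5,1) = 27.
Row 5 needs 115; the known cells sum to 72, so (5,2) = 43.
Column 1 needs 115; the known cells sum to 104, so (2,1) = 11.
Column 2: 37 + (-1) + 21 + 43 + ? = 115, so (1,2) = 15.
The remaining cell in row 1 is (1,3) = 115 − 84 = 31.
From row 2, 115 − (11 + 37 + 19 + 45) gives (2,3) = 3.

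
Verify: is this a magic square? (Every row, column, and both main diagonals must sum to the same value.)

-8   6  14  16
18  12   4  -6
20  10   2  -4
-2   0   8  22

Row 1: -8 + 6 + 14 + 16 = 28.
Row 2: 18 + 12 + 4 + (-6) = 28.
Row 3: 20 + 10 + 2 + (-4) = 28.
Row 4: -2 + 0 + 8 + 22 = 28.
Column 1: -8 + 18 + 20 + (-2) = 28.
Column 2: 6 + 12 + 10 + 0 = 28.
Column 3: 14 + 4 + 2 + 8 = 28.
Column 4: 16 + (-6) + (-4) + 22 = 28.
Main diagonal: -8 + 12 + 2 + 22 = 28.
Anti-diagonal: 16 + 4 + 10 + (-2) = 28.
All lines sum to 28.

Yes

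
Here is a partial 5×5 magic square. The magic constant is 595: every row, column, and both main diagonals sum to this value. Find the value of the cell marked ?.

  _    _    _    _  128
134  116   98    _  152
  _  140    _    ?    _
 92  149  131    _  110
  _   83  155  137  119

104

From row 2, 595 − (134 + 116 + 98 + 152) gives (2,4) = 95.
The remaining cell in row 4 is (4,4) = 595 − 482 = 113.
Row 5 must total 595; the given cells sum to 494, so (5,1) = 101.
Column 2 must total 595; the given cells sum to 488, so (1,2) = 107.
Column 5 needs 595; the known cells sum to 509, so (3,5) = 86.
The remaining cell in anti-diagonal is (3,3) = 595 − 473 = 122.
Column 3 must total 595; the given cells sum to 506, so (1,3) = 89.
Main diagonal needs 595; the known cells sum to 470, so (1,1) = 125.
Row 1: 125 + 107 + 89 + 128 + ? = 595, so (1,4) = 146.
The remaining cell in column 1 is (3,1) = 595 − 452 = 143.
Column 4: 146 + 95 + 113 + 137 + ? = 595, so (3,4) = 104.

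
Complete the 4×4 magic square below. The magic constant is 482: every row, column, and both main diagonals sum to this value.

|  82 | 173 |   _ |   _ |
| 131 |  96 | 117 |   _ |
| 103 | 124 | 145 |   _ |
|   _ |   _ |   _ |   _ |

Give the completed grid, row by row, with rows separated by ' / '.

82 173 152 75 / 131 96 117 138 / 103 124 145 110 / 166 89 68 159

Using row 2: 131 + 96 + 117 + ? → (2,4) = 482 − 344 = 138.
From row 3, 482 − (103 + 124 + 145) gives (3,4) = 110.
Column 1: 82 + 131 + 103 + ? = 482, so (4,1) = 166.
The remaining cell in column 2 is (4,2) = 482 − 393 = 89.
The remaining cell in main diagonal is (4,4) = 482 − 323 = 159.
From anti-diagonal, 482 − (117 + 124 + 166) gives (1,4) = 75.
Row 1 must total 482; the given cells sum to 330, so (1,3) = 152.
From row 4, 482 − (166 + 89 + 159) gives (4,3) = 68.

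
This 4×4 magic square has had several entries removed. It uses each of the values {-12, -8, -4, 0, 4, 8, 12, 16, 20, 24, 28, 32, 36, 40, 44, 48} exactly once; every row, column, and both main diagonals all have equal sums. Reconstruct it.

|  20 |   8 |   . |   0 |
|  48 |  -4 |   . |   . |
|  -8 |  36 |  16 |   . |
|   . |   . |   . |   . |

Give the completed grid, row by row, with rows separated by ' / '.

20 8 44 0 / 48 -4 24 4 / -8 36 16 28 / 12 32 -12 40

The 16 entries sum to 288, so each line sums to 288/4 = 72.
Row 1: 20 + 8 + 0 + ? = 72, so (1,3) = 44.
From row 3, 72 − (-8 + 36 + 16) gives (3,4) = 28.
Column 1 needs 72; the known cells sum to 60, so (4,1) = 12.
From column 2, 72 − (8 + (-4) + 36) gives (4,2) = 32.
Main diagonal needs 72; the known cells sum to 32, so (4,4) = 40.
Anti-diagonal must total 72; the given cells sum to 48, so (2,3) = 24.
Row 2: 48 + (-4) + 24 + ? = 72, so (2,4) = 4.
Using row 4: 12 + 32 + 40 + ? → (4,3) = 72 − 84 = -12.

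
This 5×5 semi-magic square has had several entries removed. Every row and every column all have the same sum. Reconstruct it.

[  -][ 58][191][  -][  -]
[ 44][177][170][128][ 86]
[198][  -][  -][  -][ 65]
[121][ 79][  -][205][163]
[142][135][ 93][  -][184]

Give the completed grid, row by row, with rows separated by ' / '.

Row 2 is already complete: 44 + 177 + 170 + 128 + 86 = 605, so that is the magic constant.
Row 4 needs 605; the known cells sum to 568, so (4,3) = 37.
Using row 5: 142 + 135 + 93 + 184 + ? → (5,4) = 605 − 554 = 51.
Using column 1: 44 + 198 + 121 + 142 + ? → (1,1) = 605 − 505 = 100.
The remaining cell in column 2 is (3,2) = 605 − 449 = 156.
Using column 3: 191 + 170 + 37 + 93 + ? → (3,3) = 605 − 491 = 114.
The remaining cell in column 5 is (1,5) = 605 − 498 = 107.
Row 1 must total 605; the given cells sum to 456, so (1,4) = 149.
Row 3: 198 + 156 + 114 + 65 + ? = 605, so (3,4) = 72.

100 58 191 149 107 / 44 177 170 128 86 / 198 156 114 72 65 / 121 79 37 205 163 / 142 135 93 51 184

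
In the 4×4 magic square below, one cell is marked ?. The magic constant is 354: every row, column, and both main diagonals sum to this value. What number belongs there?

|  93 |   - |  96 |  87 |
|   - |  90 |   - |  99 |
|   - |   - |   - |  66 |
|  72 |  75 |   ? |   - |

The remaining cell in row 1 is (1,2) = 354 − 276 = 78.
Using column 2: 78 + 90 + 75 + ? → (3,2) = 354 − 243 = 111.
Using column 4: 87 + 99 + 66 + ? → (4,4) = 354 − 252 = 102.
From main diagonal, 354 − (93 + 90 + 102) gives (3,3) = 69.
Anti-diagonal must total 354; the given cells sum to 270, so (2,3) = 84.
Row 2: 90 + 84 + 99 + ? = 354, so (2,1) = 81.
The remaining cell in row 3 is (3,1) = 354 − 246 = 108.
Using row 4: 72 + 75 + 102 + ? → (4,3) = 354 − 249 = 105.

105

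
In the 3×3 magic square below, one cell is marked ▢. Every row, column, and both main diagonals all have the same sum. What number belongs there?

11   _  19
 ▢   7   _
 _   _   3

15

Main diagonal is complete and sums to 21; that is the magic constant.
From row 1, 21 − (11 + 19) gives (1,2) = -9.
Column 2: -9 + 7 + ? = 21, so (3,2) = 23.
From column 3, 21 − (19 + 3) gives (2,3) = -1.
The remaining cell in anti-diagonal is (3,1) = 21 − 26 = -5.
The remaining cell in row 2 is (2,1) = 21 − 6 = 15.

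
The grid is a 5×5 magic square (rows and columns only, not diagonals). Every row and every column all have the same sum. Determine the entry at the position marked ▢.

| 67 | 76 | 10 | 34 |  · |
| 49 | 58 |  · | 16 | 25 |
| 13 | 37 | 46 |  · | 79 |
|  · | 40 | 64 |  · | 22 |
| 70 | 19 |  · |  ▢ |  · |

52

Column 2 is complete and sums to 230; that is the magic constant.
From row 1, 230 − (67 + 76 + 10 + 34) gives (1,5) = 43.
The remaining cell in row 2 is (2,3) = 230 − 148 = 82.
The remaining cell in row 3 is (3,4) = 230 − 175 = 55.
Column 1: 67 + 49 + 13 + 70 + ? = 230, so (4,1) = 31.
Using column 3: 10 + 82 + 46 + 64 + ? → (5,3) = 230 − 202 = 28.
The remaining cell in column 5 is (5,5) = 230 − 169 = 61.
Row 4: 31 + 40 + 64 + 22 + ? = 230, so (4,4) = 73.
Row 5 must total 230; the given cells sum to 178, so (5,4) = 52.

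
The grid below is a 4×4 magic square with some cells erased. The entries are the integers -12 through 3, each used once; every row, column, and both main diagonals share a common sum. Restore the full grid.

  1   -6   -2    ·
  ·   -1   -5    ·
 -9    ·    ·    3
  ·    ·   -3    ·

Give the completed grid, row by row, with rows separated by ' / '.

1 -6 -2 -11 / -12 -1 -5 0 / -9 -4 -8 3 / 2 -7 -3 -10

The entries are -12 through 3, which sum to -72, so each line sums to -72/4 = -18.
From row 1, -18 − (1 + (-6) + (-2)) gives (1,4) = -11.
Using column 3: -2 + (-5) + (-3) + ? → (3,3) = -18 − (-10) = -8.
Using main diagonal: 1 + (-1) + (-8) + ? → (4,4) = -18 − (-8) = -10.
Row 3: -9 + (-8) + 3 + ? = -18, so (3,2) = -4.
Column 2 must total -18; the given cells sum to -11, so (4,2) = -7.
Using column 4: -11 + 3 + (-10) + ? → (2,4) = -18 − (-18) = 0.
Anti-diagonal needs -18; the known cells sum to -20, so (4,1) = 2.
Row 2 needs -18; the known cells sum to -6, so (2,1) = -12.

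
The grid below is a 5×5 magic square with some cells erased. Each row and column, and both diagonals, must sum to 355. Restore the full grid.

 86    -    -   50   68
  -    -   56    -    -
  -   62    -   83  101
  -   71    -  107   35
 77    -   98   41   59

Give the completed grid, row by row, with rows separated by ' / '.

86 104 47 50 68 / 95 38 56 74 92 / 44 62 65 83 101 / 53 71 89 107 35 / 77 80 98 41 59

The remaining cell in row 5 is (5,2) = 355 − 275 = 80.
Column 4: 50 + 83 + 107 + 41 + ? = 355, so (2,4) = 74.
The remaining cell in column 5 is (2,5) = 355 − 263 = 92.
The remaining cell in anti-diagonal is (3,3) = 355 − 290 = 65.
Row 3: 62 + 65 + 83 + 101 + ? = 355, so (3,1) = 44.
Main diagonal: 86 + 65 + 107 + 59 + ? = 355, so (2,2) = 38.
The remaining cell in row 2 is (2,1) = 355 − 260 = 95.
From column 1, 355 − (86 + 95 + 44 + 77) gives (4,1) = 53.
From column 2, 355 − (38 + 62 + 71 + 80) gives (1,2) = 104.
From row 1, 355 − (86 + 104 + 50 + 68) gives (1,3) = 47.
Using row 4: 53 + 71 + 107 + 35 + ? → (4,3) = 355 − 266 = 89.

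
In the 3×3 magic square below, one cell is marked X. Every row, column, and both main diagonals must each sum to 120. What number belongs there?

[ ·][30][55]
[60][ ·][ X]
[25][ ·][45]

20

The remaining cell in row 1 is (1,1) = 120 − 85 = 35.
From row 3, 120 − (25 + 45) gives (3,2) = 50.
Using column 2: 30 + 50 + ? → (2,2) = 120 − 80 = 40.
Column 3 must total 120; the given cells sum to 100, so (2,3) = 20.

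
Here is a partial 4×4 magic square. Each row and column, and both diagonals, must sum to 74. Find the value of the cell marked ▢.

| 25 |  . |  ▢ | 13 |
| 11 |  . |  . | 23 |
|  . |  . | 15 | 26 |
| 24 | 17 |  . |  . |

20

From column 1, 74 − (25 + 11 + 24) gives (3,1) = 14.
Column 4 needs 74; the known cells sum to 62, so (4,4) = 12.
Main diagonal needs 74; the known cells sum to 52, so (2,2) = 22.
Row 2: 11 + 22 + 23 + ? = 74, so (2,3) = 18.
The remaining cell in row 3 is (3,2) = 74 − 55 = 19.
Using row 4: 24 + 17 + 12 + ? → (4,3) = 74 − 53 = 21.
Column 2 must total 74; the given cells sum to 58, so (1,2) = 16.
Using column 3: 18 + 15 + 21 + ? → (1,3) = 74 − 54 = 20.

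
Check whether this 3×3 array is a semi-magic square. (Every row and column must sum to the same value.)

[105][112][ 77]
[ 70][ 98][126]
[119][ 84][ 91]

Yes

Row 1: 105 + 112 + 77 = 294.
Row 2: 70 + 98 + 126 = 294.
Row 3: 119 + 84 + 91 = 294.
Column 1: 105 + 70 + 119 = 294.
Column 2: 112 + 98 + 84 = 294.
Column 3: 77 + 126 + 91 = 294.
All lines sum to 294.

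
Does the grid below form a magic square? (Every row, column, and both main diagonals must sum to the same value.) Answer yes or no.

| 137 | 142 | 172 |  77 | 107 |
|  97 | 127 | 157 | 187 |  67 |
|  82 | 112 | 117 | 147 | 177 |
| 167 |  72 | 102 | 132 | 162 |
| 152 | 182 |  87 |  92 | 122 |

Yes

Row 1: 137 + 142 + 172 + 77 + 107 = 635.
Row 2: 97 + 127 + 157 + 187 + 67 = 635.
Row 3: 82 + 112 + 117 + 147 + 177 = 635.
Row 4: 167 + 72 + 102 + 132 + 162 = 635.
Row 5: 152 + 182 + 87 + 92 + 122 = 635.
Column 1: 137 + 97 + 82 + 167 + 152 = 635.
Column 2: 142 + 127 + 112 + 72 + 182 = 635.
Column 3: 172 + 157 + 117 + 102 + 87 = 635.
Column 4: 77 + 187 + 147 + 132 + 92 = 635.
Column 5: 107 + 67 + 177 + 162 + 122 = 635.
Main diagonal: 137 + 127 + 117 + 132 + 122 = 635.
Anti-diagonal: 107 + 187 + 117 + 72 + 152 = 635.
All lines sum to 635.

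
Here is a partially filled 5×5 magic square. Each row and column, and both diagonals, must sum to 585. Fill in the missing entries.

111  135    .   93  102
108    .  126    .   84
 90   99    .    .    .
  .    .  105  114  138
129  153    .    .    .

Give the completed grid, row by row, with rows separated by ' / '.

111 135 144 93 102 / 108 117 126 150 84 / 90 99 123 132 141 / 147 81 105 114 138 / 129 153 87 96 120

Using row 1: 111 + 135 + 93 + 102 + ? → (1,3) = 585 − 441 = 144.
Column 1: 111 + 108 + 90 + 129 + ? = 585, so (4,1) = 147.
Row 4 needs 585; the known cells sum to 504, so (4,2) = 81.
Column 2: 135 + 99 + 81 + 153 + ? = 585, so (2,2) = 117.
From row 2, 585 − (108 + 117 + 126 + 84) gives (2,4) = 150.
From anti-diagonal, 585 − (102 + 150 + 81 + 129) gives (3,3) = 123.
Column 3 needs 585; the known cells sum to 498, so (5,3) = 87.
From main diagonal, 585 − (111 + 117 + 123 + 114) gives (5,5) = 120.
Using row 5: 129 + 153 + 87 + 120 + ? → (5,4) = 585 − 489 = 96.
The remaining cell in column 4 is (3,4) = 585 − 453 = 132.
Using column 5: 102 + 84 + 138 + 120 + ? → (3,5) = 585 − 444 = 141.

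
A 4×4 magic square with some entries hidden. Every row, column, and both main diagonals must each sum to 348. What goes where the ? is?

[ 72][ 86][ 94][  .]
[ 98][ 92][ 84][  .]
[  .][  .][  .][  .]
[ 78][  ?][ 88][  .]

80

The remaining cell in row 1 is (1,4) = 348 − 252 = 96.
From row 2, 348 − (98 + 92 + 84) gives (2,4) = 74.
Column 1 needs 348; the known cells sum to 248, so (3,1) = 100.
Column 3: 94 + 84 + 88 + ? = 348, so (3,3) = 82.
Main diagonal: 72 + 92 + 82 + ? = 348, so (4,4) = 102.
Anti-diagonal: 96 + 84 + 78 + ? = 348, so (3,2) = 90.
The remaining cell in row 3 is (3,4) = 348 − 272 = 76.
From row 4, 348 − (78 + 88 + 102) gives (4,2) = 80.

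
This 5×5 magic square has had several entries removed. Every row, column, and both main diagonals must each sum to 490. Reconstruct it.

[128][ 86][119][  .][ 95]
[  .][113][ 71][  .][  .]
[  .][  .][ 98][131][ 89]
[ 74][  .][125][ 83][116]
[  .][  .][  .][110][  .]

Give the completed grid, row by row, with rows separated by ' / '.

Row 1 needs 490; the known cells sum to 428, so (1,4) = 62.
The remaining cell in row 4 is (4,2) = 490 − 398 = 92.
The remaining cell in column 3 is (5,3) = 490 − 413 = 77.
Column 4: 62 + 131 + 83 + 110 + ? = 490, so (2,4) = 104.
The remaining cell in main diagonal is (5,5) = 490 − 422 = 68.
Anti-diagonal: 95 + 104 + 98 + 92 + ? = 490, so (5,1) = 101.
Row 5 needs 490; the known cells sum to 356, so (5,2) = 134.
The remaining cell in column 2 is (3,2) = 490 − 425 = 65.
Using column 5: 95 + 89 + 116 + 68 + ? → (2,5) = 490 − 368 = 122.
Using row 2: 113 + 71 + 104 + 122 + ? → (2,1) = 490 − 410 = 80.
From row 3, 490 − (65 + 98 + 131 + 89) gives (3,1) = 107.

128 86 119 62 95 / 80 113 71 104 122 / 107 65 98 131 89 / 74 92 125 83 116 / 101 134 77 110 68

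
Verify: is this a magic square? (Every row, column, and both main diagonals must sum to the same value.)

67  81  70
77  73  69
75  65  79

Row 1: 67 + 81 + 70 = 218.
Row 2: 77 + 73 + 69 = 219.
Row 3: 75 + 65 + 79 = 219.
Column 1: 67 + 77 + 75 = 219.
Column 2: 81 + 73 + 65 = 219.
Column 3: 70 + 69 + 79 = 218.
Main diagonal: 67 + 73 + 79 = 219.
Anti-diagonal: 70 + 73 + 75 = 218.

No — column 1 sums to 219 but row 1 sums to 218.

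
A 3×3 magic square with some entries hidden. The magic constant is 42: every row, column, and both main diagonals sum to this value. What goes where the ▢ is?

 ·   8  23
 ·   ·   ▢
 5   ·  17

Row 1 must total 42; the given cells sum to 31, so (1,1) = 11.
Using row 3: 5 + 17 + ? → (3,2) = 42 − 22 = 20.
The remaining cell in column 1 is (2,1) = 42 − 16 = 26.
Column 2 needs 42; the known cells sum to 28, so (2,2) = 14.
Column 3 must total 42; the given cells sum to 40, so (2,3) = 2.

2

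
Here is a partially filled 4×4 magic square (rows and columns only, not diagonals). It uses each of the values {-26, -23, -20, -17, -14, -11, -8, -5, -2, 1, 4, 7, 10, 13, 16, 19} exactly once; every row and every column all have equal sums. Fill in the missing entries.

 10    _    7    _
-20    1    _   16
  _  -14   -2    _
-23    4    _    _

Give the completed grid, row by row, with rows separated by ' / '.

The 16 entries sum to -56, so each line sums to -56/4 = -14.
Row 2 needs -14; the known cells sum to -3, so (2,3) = -11.
Using column 1: 10 + (-20) + (-23) + ? → (3,1) = -14 − (-33) = 19.
The remaining cell in column 2 is (1,2) = -14 − (-9) = -5.
From column 3, -14 − (7 + (-11) + (-2)) gives (4,3) = -8.
The remaining cell in row 1 is (1,4) = -14 − 12 = -26.
Using row 3: 19 + (-14) + (-2) + ? → (3,4) = -14 − 3 = -17.
Row 4 must total -14; the given cells sum to -27, so (4,4) = 13.

10 -5 7 -26 / -20 1 -11 16 / 19 -14 -2 -17 / -23 4 -8 13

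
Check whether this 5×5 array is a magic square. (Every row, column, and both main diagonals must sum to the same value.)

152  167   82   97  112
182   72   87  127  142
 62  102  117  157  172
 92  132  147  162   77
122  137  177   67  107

Row 1: 152 + 167 + 82 + 97 + 112 = 610.
Row 2: 182 + 72 + 87 + 127 + 142 = 610.
Row 3: 62 + 102 + 117 + 157 + 172 = 610.
Row 4: 92 + 132 + 147 + 162 + 77 = 610.
Row 5: 122 + 137 + 177 + 67 + 107 = 610.
Column 1: 152 + 182 + 62 + 92 + 122 = 610.
Column 2: 167 + 72 + 102 + 132 + 137 = 610.
Column 3: 82 + 87 + 117 + 147 + 177 = 610.
Column 4: 97 + 127 + 157 + 162 + 67 = 610.
Column 5: 112 + 142 + 172 + 77 + 107 = 610.
Main diagonal: 152 + 72 + 117 + 162 + 107 = 610.
Anti-diagonal: 112 + 127 + 117 + 132 + 122 = 610.
All lines sum to 610.

Yes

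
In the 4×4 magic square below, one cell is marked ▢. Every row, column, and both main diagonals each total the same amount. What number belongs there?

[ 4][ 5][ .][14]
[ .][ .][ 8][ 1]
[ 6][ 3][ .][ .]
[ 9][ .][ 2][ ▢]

Anti-diagonal is complete and sums to 34; that is the magic constant.
From row 1, 34 − (4 + 5 + 14) gives (1,3) = 11.
Column 1: 4 + 6 + 9 + ? = 34, so (2,1) = 15.
The remaining cell in column 3 is (3,3) = 34 − 21 = 13.
The remaining cell in row 2 is (2,2) = 34 − 24 = 10.
Using row 3: 6 + 3 + 13 + ? → (3,4) = 34 − 22 = 12.
Column 2 needs 34; the known cells sum to 18, so (4,2) = 16.
Column 4 needs 34; the known cells sum to 27, so (4,4) = 7.

7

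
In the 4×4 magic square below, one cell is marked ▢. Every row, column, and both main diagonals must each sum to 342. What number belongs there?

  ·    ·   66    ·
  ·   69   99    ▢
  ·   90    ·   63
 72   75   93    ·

96

Row 4 must total 342; the given cells sum to 240, so (4,4) = 102.
Column 2 must total 342; the given cells sum to 234, so (1,2) = 108.
Column 3: 66 + 99 + 93 + ? = 342, so (3,3) = 84.
Main diagonal: 69 + 84 + 102 + ? = 342, so (1,1) = 87.
Using anti-diagonal: 99 + 90 + 72 + ? → (1,4) = 342 − 261 = 81.
Row 3 needs 342; the known cells sum to 237, so (3,1) = 105.
The remaining cell in column 1 is (2,1) = 342 − 264 = 78.
Using column 4: 81 + 63 + 102 + ? → (2,4) = 342 − 246 = 96.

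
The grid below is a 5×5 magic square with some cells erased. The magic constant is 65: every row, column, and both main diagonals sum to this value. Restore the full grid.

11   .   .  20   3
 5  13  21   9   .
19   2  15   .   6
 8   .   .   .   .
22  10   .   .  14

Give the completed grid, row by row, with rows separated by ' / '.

Row 2 must total 65; the given cells sum to 48, so (2,5) = 17.
Using row 3: 19 + 2 + 15 + 6 + ? → (3,4) = 65 − 42 = 23.
From column 5, 65 − (3 + 17 + 6 + 14) gives (4,5) = 25.
The remaining cell in main diagonal is (4,4) = 65 − 53 = 12.
Using anti-diagonal: 3 + 9 + 15 + 22 + ? → (4,2) = 65 − 49 = 16.
Using row 4: 8 + 16 + 12 + 25 + ? → (4,3) = 65 − 61 = 4.
Using column 2: 13 + 2 + 16 + 10 + ? → (1,2) = 65 − 41 = 24.
Using column 4: 20 + 9 + 23 + 12 + ? → (5,4) = 65 − 64 = 1.
From row 1, 65 − (11 + 24 + 20 + 3) gives (1,3) = 7.
The remaining cell in row 5 is (5,3) = 65 − 47 = 18.

11 24 7 20 3 / 5 13 21 9 17 / 19 2 15 23 6 / 8 16 4 12 25 / 22 10 18 1 14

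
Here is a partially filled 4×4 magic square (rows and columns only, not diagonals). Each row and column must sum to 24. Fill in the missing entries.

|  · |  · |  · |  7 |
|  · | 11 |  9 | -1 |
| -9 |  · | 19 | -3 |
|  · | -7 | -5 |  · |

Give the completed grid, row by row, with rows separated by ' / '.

Using row 2: 11 + 9 + (-1) + ? → (2,1) = 24 − 19 = 5.
The remaining cell in row 3 is (3,2) = 24 − 7 = 17.
Column 2 must total 24; the given cells sum to 21, so (1,2) = 3.
Column 3 needs 24; the known cells sum to 23, so (1,3) = 1.
Column 4 must total 24; the given cells sum to 3, so (4,4) = 21.
The remaining cell in row 1 is (1,1) = 24 − 11 = 13.
Using row 4: -7 + (-5) + 21 + ? → (4,1) = 24 − 9 = 15.

13 3 1 7 / 5 11 9 -1 / -9 17 19 -3 / 15 -7 -5 21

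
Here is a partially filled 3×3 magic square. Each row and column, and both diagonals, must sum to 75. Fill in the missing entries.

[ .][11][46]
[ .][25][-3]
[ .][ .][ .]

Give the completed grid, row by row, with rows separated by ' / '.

18 11 46 / 53 25 -3 / 4 39 32

Row 1 needs 75; the known cells sum to 57, so (1,1) = 18.
Row 2 must total 75; the given cells sum to 22, so (2,1) = 53.
Using column 1: 18 + 53 + ? → (3,1) = 75 − 71 = 4.
From column 2, 75 − (11 + 25) gives (3,2) = 39.
Using column 3: 46 + (-3) + ? → (3,3) = 75 − 43 = 32.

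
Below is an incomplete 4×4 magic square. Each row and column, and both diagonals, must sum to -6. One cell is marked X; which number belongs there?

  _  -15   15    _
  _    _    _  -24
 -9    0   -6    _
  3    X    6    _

-12

Using row 3: -9 + 0 + (-6) + ? → (3,4) = -6 − (-15) = 9.
Column 3 must total -6; the given cells sum to 15, so (2,3) = -21.
Using anti-diagonal: -21 + 0 + 3 + ? → (1,4) = -6 − (-18) = 12.
The remaining cell in row 1 is (1,1) = -6 − 12 = -18.
The remaining cell in column 1 is (2,1) = -6 − (-24) = 18.
From column 4, -6 − (12 + (-24) + 9) gives (4,4) = -3.
Using main diagonal: -18 + (-6) + (-3) + ? → (2,2) = -6 − (-27) = 21.
Using row 4: 3 + 6 + (-3) + ? → (4,2) = -6 − 6 = -12.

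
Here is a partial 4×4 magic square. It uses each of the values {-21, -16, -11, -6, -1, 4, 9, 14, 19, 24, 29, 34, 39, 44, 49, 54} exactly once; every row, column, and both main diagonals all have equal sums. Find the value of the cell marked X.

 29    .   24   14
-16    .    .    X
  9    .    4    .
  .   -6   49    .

39

The 16 entries sum to 264, so each line sums to 264/4 = 66.
Row 1 must total 66; the given cells sum to 67, so (1,2) = -1.
Column 1 needs 66; the known cells sum to 22, so (4,1) = 44.
Column 3: 24 + 4 + 49 + ? = 66, so (2,3) = -11.
From anti-diagonal, 66 − (14 + (-11) + 44) gives (3,2) = 19.
Row 3: 9 + 19 + 4 + ? = 66, so (3,4) = 34.
Row 4: 44 + (-6) + 49 + ? = 66, so (4,4) = -21.
Using column 2: -1 + 19 + (-6) + ? → (2,2) = 66 − 12 = 54.
From column 4, 66 − (14 + 34 + (-21)) gives (2,4) = 39.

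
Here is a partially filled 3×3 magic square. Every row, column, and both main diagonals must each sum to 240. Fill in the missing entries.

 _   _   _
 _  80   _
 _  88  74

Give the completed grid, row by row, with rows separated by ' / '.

86 72 82 / 76 80 84 / 78 88 74

Row 3 must total 240; the given cells sum to 162, so (3,1) = 78.
Column 2 needs 240; the known cells sum to 168, so (1,2) = 72.
Main diagonal must total 240; the given cells sum to 154, so (1,1) = 86.
Anti-diagonal: 80 + 78 + ? = 240, so (1,3) = 82.
Column 1 must total 240; the given cells sum to 164, so (2,1) = 76.
From column 3, 240 − (82 + 74) gives (2,3) = 84.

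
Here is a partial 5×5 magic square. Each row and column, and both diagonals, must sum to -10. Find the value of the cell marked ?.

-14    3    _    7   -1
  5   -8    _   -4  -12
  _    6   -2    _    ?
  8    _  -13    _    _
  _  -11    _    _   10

From row 1, -10 − (-14 + 3 + 7 + (-1)) gives (1,3) = -5.
Row 2: 5 + (-8) + (-4) + (-12) + ? = -10, so (2,3) = 9.
Using column 2: 3 + (-8) + 6 + (-11) + ? → (4,2) = -10 − (-10) = 0.
Column 3: -5 + 9 + (-2) + (-13) + ? = -10, so (5,3) = 1.
The remaining cell in main diagonal is (4,4) = -10 − (-14) = 4.
From anti-diagonal, -10 − (-1 + (-4) + (-2) + 0) gives (5,1) = -3.
Using row 4: 8 + 0 + (-13) + 4 + ? → (4,5) = -10 − (-1) = -9.
Row 5 needs -10; the known cells sum to -3, so (5,4) = -7.
Column 1 needs -10; the known cells sum to -4, so (3,1) = -6.
Using column 4: 7 + (-4) + 4 + (-7) + ? → (3,4) = -10 − 0 = -10.
Column 5 needs -10; the known cells sum to -12, so (3,5) = 2.

2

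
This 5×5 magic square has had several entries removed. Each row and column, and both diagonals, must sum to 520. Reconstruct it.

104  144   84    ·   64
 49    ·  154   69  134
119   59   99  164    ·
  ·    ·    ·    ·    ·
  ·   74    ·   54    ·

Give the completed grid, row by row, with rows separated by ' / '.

104 144 84 124 64 / 49 114 154 69 134 / 119 59 99 164 79 / 89 129 44 109 149 / 159 74 139 54 94

The remaining cell in row 1 is (1,4) = 520 − 396 = 124.
Row 2 must total 520; the given cells sum to 406, so (2,2) = 114.
From row 3, 520 − (119 + 59 + 99 + 164) gives (3,5) = 79.
Column 2 needs 520; the known cells sum to 391, so (4,2) = 129.
Column 4 must total 520; the given cells sum to 411, so (4,4) = 109.
Main diagonal needs 520; the known cells sum to 426, so (5,5) = 94.
Anti-diagonal: 64 + 69 + 99 + 129 + ? = 520, so (5,1) = 159.
Row 5 must total 520; the given cells sum to 381, so (5,3) = 139.
Column 1 must total 520; the given cells sum to 431, so (4,1) = 89.
Using column 3: 84 + 154 + 99 + 139 + ? → (4,3) = 520 − 476 = 44.
The remaining cell in column 5 is (4,5) = 520 − 371 = 149.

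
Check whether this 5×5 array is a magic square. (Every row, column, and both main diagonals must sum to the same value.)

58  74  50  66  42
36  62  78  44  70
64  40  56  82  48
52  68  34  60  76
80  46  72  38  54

Row 1: 58 + 74 + 50 + 66 + 42 = 290.
Row 2: 36 + 62 + 78 + 44 + 70 = 290.
Row 3: 64 + 40 + 56 + 82 + 48 = 290.
Row 4: 52 + 68 + 34 + 60 + 76 = 290.
Row 5: 80 + 46 + 72 + 38 + 54 = 290.
Column 1: 58 + 36 + 64 + 52 + 80 = 290.
Column 2: 74 + 62 + 40 + 68 + 46 = 290.
Column 3: 50 + 78 + 56 + 34 + 72 = 290.
Column 4: 66 + 44 + 82 + 60 + 38 = 290.
Column 5: 42 + 70 + 48 + 76 + 54 = 290.
Main diagonal: 58 + 62 + 56 + 60 + 54 = 290.
Anti-diagonal: 42 + 44 + 56 + 68 + 80 = 290.
All lines sum to 290.

Yes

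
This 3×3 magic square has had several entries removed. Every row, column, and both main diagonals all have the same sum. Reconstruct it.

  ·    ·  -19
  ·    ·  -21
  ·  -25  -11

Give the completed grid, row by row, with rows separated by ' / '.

Column 3 is already complete: -19 + -21 + -11 = -51, so that is the magic constant.
Row 3 must total -51; the given cells sum to -36, so (3,1) = -15.
From anti-diagonal, -51 − (-19 + (-15)) gives (2,2) = -17.
Using row 2: -17 + (-21) + ? → (2,1) = -51 − (-38) = -13.
Column 1 needs -51; the known cells sum to -28, so (1,1) = -23.
The remaining cell in column 2 is (1,2) = -51 − (-42) = -9.

-23 -9 -19 / -13 -17 -21 / -15 -25 -11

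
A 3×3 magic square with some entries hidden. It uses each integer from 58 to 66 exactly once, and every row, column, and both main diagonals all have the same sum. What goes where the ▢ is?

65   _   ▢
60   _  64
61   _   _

63

The entries are 58 through 66, which sum to 558, so each line sums to 558/3 = 186.
Row 2 must total 186; the given cells sum to 124, so (2,2) = 62.
Using main diagonal: 65 + 62 + ? → (3,3) = 186 − 127 = 59.
The remaining cell in anti-diagonal is (1,3) = 186 − 123 = 63.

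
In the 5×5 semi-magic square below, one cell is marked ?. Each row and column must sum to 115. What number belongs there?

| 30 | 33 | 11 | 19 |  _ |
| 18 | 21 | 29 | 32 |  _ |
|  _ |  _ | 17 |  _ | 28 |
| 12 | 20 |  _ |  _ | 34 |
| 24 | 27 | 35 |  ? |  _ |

13

Using row 1: 30 + 33 + 11 + 19 + ? → (1,5) = 115 − 93 = 22.
Row 2 must total 115; the given cells sum to 100, so (2,5) = 15.
From column 1, 115 − (30 + 18 + 12 + 24) gives (3,1) = 31.
Using column 2: 33 + 21 + 20 + 27 + ? → (3,2) = 115 − 101 = 14.
Column 3 must total 115; the given cells sum to 92, so (4,3) = 23.
Column 5 must total 115; the given cells sum to 99, so (5,5) = 16.
Using row 3: 31 + 14 + 17 + 28 + ? → (3,4) = 115 − 90 = 25.
From row 4, 115 − (12 + 20 + 23 + 34) gives (4,4) = 26.
Using row 5: 24 + 27 + 35 + 16 + ? → (5,4) = 115 − 102 = 13.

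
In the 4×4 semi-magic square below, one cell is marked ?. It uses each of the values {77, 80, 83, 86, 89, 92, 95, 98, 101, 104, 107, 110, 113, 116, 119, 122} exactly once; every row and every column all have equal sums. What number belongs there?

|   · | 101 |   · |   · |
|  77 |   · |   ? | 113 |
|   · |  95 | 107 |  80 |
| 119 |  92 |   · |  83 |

98

The 16 entries sum to 1592, so each line sums to 1592/4 = 398.
Using row 3: 95 + 107 + 80 + ? → (3,1) = 398 − 282 = 116.
Row 4: 119 + 92 + 83 + ? = 398, so (4,3) = 104.
From column 1, 398 − (77 + 116 + 119) gives (1,1) = 86.
Column 2: 101 + 95 + 92 + ? = 398, so (2,2) = 110.
Column 4: 113 + 80 + 83 + ? = 398, so (1,4) = 122.
The remaining cell in row 1 is (1,3) = 398 − 309 = 89.
From row 2, 398 − (77 + 110 + 113) gives (2,3) = 98.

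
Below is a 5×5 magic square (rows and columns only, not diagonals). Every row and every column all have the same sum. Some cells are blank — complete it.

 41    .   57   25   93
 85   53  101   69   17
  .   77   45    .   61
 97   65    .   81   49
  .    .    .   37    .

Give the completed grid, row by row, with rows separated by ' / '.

41 109 57 25 93 / 85 53 101 69 17 / 29 77 45 113 61 / 97 65 33 81 49 / 73 21 89 37 105

Row 2 is already complete: 85 + 53 + 101 + 69 + 17 = 325, so that is the magic constant.
Using row 1: 41 + 57 + 25 + 93 + ? → (1,2) = 325 − 216 = 109.
From row 4, 325 − (97 + 65 + 81 + 49) gives (4,3) = 33.
Column 2 needs 325; the known cells sum to 304, so (5,2) = 21.
Using column 3: 57 + 101 + 45 + 33 + ? → (5,3) = 325 − 236 = 89.
Column 4 must total 325; the given cells sum to 212, so (3,4) = 113.
From column 5, 325 − (93 + 17 + 61 + 49) gives (5,5) = 105.
The remaining cell in row 3 is (3,1) = 325 − 296 = 29.
Row 5: 21 + 89 + 37 + 105 + ? = 325, so (5,1) = 73.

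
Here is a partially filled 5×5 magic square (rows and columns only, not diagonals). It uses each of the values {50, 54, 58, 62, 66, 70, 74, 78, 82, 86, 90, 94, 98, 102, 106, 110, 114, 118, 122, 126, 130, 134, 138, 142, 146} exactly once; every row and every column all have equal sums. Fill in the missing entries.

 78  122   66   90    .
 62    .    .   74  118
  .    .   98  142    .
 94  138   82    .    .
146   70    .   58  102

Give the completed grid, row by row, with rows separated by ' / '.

The 25 entries sum to 2450, so each line sums to 2450/5 = 490.
From row 1, 490 − (78 + 122 + 66 + 90) gives (1,5) = 134.
Row 5 must total 490; the given cells sum to 376, so (5,3) = 114.
The remaining cell in column 1 is (3,1) = 490 − 380 = 110.
The remaining cell in column 3 is (2,3) = 490 − 360 = 130.
Column 4 needs 490; the known cells sum to 364, so (4,4) = 126.
Using row 2: 62 + 130 + 74 + 118 + ? → (2,2) = 490 − 384 = 106.
From row 4, 490 − (94 + 138 + 82 + 126) gives (4,5) = 50.
Column 2 needs 490; the known cells sum to 436, so (3,2) = 54.
Column 5 must total 490; the given cells sum to 404, so (3,5) = 86.

78 122 66 90 134 / 62 106 130 74 118 / 110 54 98 142 86 / 94 138 82 126 50 / 146 70 114 58 102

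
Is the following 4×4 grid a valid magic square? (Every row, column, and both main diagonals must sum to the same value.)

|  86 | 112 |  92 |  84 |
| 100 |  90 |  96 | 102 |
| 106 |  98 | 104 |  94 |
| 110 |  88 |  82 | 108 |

Row 1: 86 + 112 + 92 + 84 = 374.
Row 2: 100 + 90 + 96 + 102 = 388.
Row 3: 106 + 98 + 104 + 94 = 402.
Row 4: 110 + 88 + 82 + 108 = 388.
Column 1: 86 + 100 + 106 + 110 = 402.
Column 2: 112 + 90 + 98 + 88 = 388.
Column 3: 92 + 96 + 104 + 82 = 374.
Column 4: 84 + 102 + 94 + 108 = 388.
Main diagonal: 86 + 90 + 104 + 108 = 388.
Anti-diagonal: 84 + 96 + 98 + 110 = 388.

No — column 4 sums to 388 but row 1 sums to 374.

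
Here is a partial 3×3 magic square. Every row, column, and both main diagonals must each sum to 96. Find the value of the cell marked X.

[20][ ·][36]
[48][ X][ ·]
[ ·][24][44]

The remaining cell in row 1 is (1,2) = 96 − 56 = 40.
Row 3: 24 + 44 + ? = 96, so (3,1) = 28.
Column 2: 40 + 24 + ? = 96, so (2,2) = 32.

32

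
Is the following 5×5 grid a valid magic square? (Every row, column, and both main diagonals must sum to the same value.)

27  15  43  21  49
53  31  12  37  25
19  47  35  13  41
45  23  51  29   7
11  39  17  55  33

No — row 4 sums to 155 but row 2 sums to 158.

Row 1: 27 + 15 + 43 + 21 + 49 = 155.
Row 2: 53 + 31 + 12 + 37 + 25 = 158.
Row 3: 19 + 47 + 35 + 13 + 41 = 155.
Row 4: 45 + 23 + 51 + 29 + 7 = 155.
Row 5: 11 + 39 + 17 + 55 + 33 = 155.
Column 1: 27 + 53 + 19 + 45 + 11 = 155.
Column 2: 15 + 31 + 47 + 23 + 39 = 155.
Column 3: 43 + 12 + 35 + 51 + 17 = 158.
Column 4: 21 + 37 + 13 + 29 + 55 = 155.
Column 5: 49 + 25 + 41 + 7 + 33 = 155.
Main diagonal: 27 + 31 + 35 + 29 + 33 = 155.
Anti-diagonal: 49 + 37 + 35 + 23 + 11 = 155.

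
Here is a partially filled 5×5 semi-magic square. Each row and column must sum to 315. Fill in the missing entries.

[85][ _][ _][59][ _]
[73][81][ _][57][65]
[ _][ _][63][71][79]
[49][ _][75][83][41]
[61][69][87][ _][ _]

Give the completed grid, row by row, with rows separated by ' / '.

Row 2 needs 315; the known cells sum to 276, so (2,3) = 39.
The remaining cell in row 4 is (4,2) = 315 − 248 = 67.
From column 1, 315 − (85 + 73 + 49 + 61) gives (3,1) = 47.
Column 3: 39 + 63 + 75 + 87 + ? = 315, so (1,3) = 51.
The remaining cell in column 4 is (5,4) = 315 − 270 = 45.
Row 3 must total 315; the given cells sum to 260, so (3,2) = 55.
Row 5 needs 315; the known cells sum to 262, so (5,5) = 53.
The remaining cell in column 2 is (1,2) = 315 − 272 = 43.
Column 5 needs 315; the known cells sum to 238, so (1,5) = 77.

85 43 51 59 77 / 73 81 39 57 65 / 47 55 63 71 79 / 49 67 75 83 41 / 61 69 87 45 53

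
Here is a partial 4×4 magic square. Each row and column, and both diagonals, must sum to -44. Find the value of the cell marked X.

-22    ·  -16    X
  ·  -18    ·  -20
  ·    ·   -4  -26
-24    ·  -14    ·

Using column 3: -16 + (-4) + (-14) + ? → (2,3) = -44 − (-34) = -10.
Main diagonal needs -44; the known cells sum to -44, so (4,4) = 0.
Row 2: -18 + (-10) + (-20) + ? = -44, so (2,1) = 4.
Row 4: -24 + (-14) + 0 + ? = -44, so (4,2) = -6.
Using column 1: -22 + 4 + (-24) + ? → (3,1) = -44 − (-42) = -2.
From column 4, -44 − (-20 + (-26) + 0) gives (1,4) = 2.

2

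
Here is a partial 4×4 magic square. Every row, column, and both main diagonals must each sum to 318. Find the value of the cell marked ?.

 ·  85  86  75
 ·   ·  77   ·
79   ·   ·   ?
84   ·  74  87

76

Row 1 needs 318; the known cells sum to 246, so (1,1) = 72.
Row 4 needs 318; the known cells sum to 245, so (4,2) = 73.
Column 1: 72 + 79 + 84 + ? = 318, so (2,1) = 83.
Column 3: 86 + 77 + 74 + ? = 318, so (3,3) = 81.
Main diagonal must total 318; the given cells sum to 240, so (2,2) = 78.
The remaining cell in anti-diagonal is (3,2) = 318 − 236 = 82.
Row 2 must total 318; the given cells sum to 238, so (2,4) = 80.
Using row 3: 79 + 82 + 81 + ? → (3,4) = 318 − 242 = 76.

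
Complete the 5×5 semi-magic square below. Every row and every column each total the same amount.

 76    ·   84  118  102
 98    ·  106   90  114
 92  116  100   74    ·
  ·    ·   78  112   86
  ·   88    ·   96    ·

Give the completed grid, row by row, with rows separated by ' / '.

76 110 84 118 102 / 98 82 106 90 114 / 92 116 100 74 108 / 120 94 78 112 86 / 104 88 122 96 80

Column 4 is already complete: 118 + 90 + 74 + 112 + 96 = 490, so that is the magic constant.
The remaining cell in row 1 is (1,2) = 490 − 380 = 110.
Row 2 needs 490; the known cells sum to 408, so (2,2) = 82.
Row 3: 92 + 116 + 100 + 74 + ? = 490, so (3,5) = 108.
From column 2, 490 − (110 + 82 + 116 + 88) gives (4,2) = 94.
Column 3: 84 + 106 + 100 + 78 + ? = 490, so (5,3) = 122.
Column 5 needs 490; the known cells sum to 410, so (5,5) = 80.
Row 4: 94 + 78 + 112 + 86 + ? = 490, so (4,1) = 120.
Row 5 must total 490; the given cells sum to 386, so (5,1) = 104.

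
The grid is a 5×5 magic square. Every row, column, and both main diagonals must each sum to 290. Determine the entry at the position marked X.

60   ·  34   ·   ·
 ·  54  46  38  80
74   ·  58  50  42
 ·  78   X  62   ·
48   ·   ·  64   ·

Row 2 must total 290; the given cells sum to 218, so (2,1) = 72.
Row 3: 74 + 58 + 50 + 42 + ? = 290, so (3,2) = 66.
Using column 1: 60 + 72 + 74 + 48 + ? → (4,1) = 290 − 254 = 36.
The remaining cell in column 4 is (1,4) = 290 − 214 = 76.
Using main diagonal: 60 + 54 + 58 + 62 + ? → (5,5) = 290 − 234 = 56.
Anti-diagonal needs 290; the known cells sum to 222, so (1,5) = 68.
Row 1: 60 + 34 + 76 + 68 + ? = 290, so (1,2) = 52.
Column 2 needs 290; the known cells sum to 250, so (5,2) = 40.
From column 5, 290 − (68 + 80 + 42 + 56) gives (4,5) = 44.
Row 4 needs 290; the known cells sum to 220, so (4,3) = 70.

70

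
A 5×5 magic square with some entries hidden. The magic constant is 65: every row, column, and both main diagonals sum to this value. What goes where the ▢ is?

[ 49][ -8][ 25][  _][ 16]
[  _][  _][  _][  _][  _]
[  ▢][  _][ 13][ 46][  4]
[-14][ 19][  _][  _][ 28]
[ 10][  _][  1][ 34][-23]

From row 1, 65 − (49 + (-8) + 25 + 16) gives (1,4) = -17.
Row 5 needs 65; the known cells sum to 22, so (5,2) = 43.
Column 5 needs 65; the known cells sum to 25, so (2,5) = 40.
Anti-diagonal needs 65; the known cells sum to 58, so (2,4) = 7.
Column 4 needs 65; the known cells sum to 70, so (4,4) = -5.
Using main diagonal: 49 + 13 + (-5) + (-23) + ? → (2,2) = 65 − 34 = 31.
Row 4 must total 65; the given cells sum to 28, so (4,3) = 37.
From column 2, 65 − (-8 + 31 + 19 + 43) gives (3,2) = -20.
From column 3, 65 − (25 + 13 + 37 + 1) gives (2,3) = -11.
Row 2 must total 65; the given cells sum to 67, so (2,1) = -2.
Row 3 must total 65; the given cells sum to 43, so (3,1) = 22.

22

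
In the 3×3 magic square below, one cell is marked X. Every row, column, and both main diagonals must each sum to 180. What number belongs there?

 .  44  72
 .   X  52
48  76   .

60

Row 1 must total 180; the given cells sum to 116, so (1,1) = 64.
The remaining cell in row 3 is (3,3) = 180 − 124 = 56.
Column 1 must total 180; the given cells sum to 112, so (2,1) = 68.
Column 2 must total 180; the given cells sum to 120, so (2,2) = 60.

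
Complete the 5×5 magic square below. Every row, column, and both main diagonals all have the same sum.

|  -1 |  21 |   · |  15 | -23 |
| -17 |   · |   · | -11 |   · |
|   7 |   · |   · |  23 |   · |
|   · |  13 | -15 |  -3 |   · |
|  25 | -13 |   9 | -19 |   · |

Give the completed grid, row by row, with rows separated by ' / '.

Column 4 is already complete: 15 + -11 + 23 + -3 + -19 = 5, so that is the magic constant.
Row 1 needs 5; the known cells sum to 12, so (1,3) = -7.
Row 5 must total 5; the given cells sum to 2, so (5,5) = 3.
Column 1: -1 + (-17) + 7 + 25 + ? = 5, so (4,1) = -9.
From anti-diagonal, 5 − (-23 + (-11) + 13 + 25) gives (3,3) = 1.
Row 4: -9 + 13 + (-15) + (-3) + ? = 5, so (4,5) = 19.
The remaining cell in column 3 is (2,3) = 5 − (-12) = 17.
The remaining cell in main diagonal is (2,2) = 5 − 0 = 5.
Row 2: -17 + 5 + 17 + (-11) + ? = 5, so (2,5) = 11.
The remaining cell in column 2 is (3,2) = 5 − 26 = -21.
Using column 5: -23 + 11 + 19 + 3 + ? → (3,5) = 5 − 10 = -5.

-1 21 -7 15 -23 / -17 5 17 -11 11 / 7 -21 1 23 -5 / -9 13 -15 -3 19 / 25 -13 9 -19 3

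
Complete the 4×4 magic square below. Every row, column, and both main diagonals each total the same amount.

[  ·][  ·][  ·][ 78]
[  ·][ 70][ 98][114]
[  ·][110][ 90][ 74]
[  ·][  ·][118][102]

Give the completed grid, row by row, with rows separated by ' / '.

Column 4 is already complete: 78 + 114 + 74 + 102 = 368, so that is the magic constant.
Using row 2: 70 + 98 + 114 + ? → (2,1) = 368 − 282 = 86.
The remaining cell in row 3 is (3,1) = 368 − 274 = 94.
Column 3: 98 + 90 + 118 + ? = 368, so (1,3) = 62.
The remaining cell in main diagonal is (1,1) = 368 − 262 = 106.
Anti-diagonal must total 368; the given cells sum to 286, so (4,1) = 82.
Using row 1: 106 + 62 + 78 + ? → (1,2) = 368 − 246 = 122.
Row 4: 82 + 118 + 102 + ? = 368, so (4,2) = 66.

106 122 62 78 / 86 70 98 114 / 94 110 90 74 / 82 66 118 102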